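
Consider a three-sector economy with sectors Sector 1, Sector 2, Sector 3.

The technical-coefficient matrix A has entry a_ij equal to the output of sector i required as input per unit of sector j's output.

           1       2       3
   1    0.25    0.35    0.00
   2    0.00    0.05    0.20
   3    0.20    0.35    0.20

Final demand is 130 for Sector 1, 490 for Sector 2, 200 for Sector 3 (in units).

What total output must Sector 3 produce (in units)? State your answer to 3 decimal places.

x_3 = 655.660

I − A =
  [   0.75    -0.35     0.00]
  [   0.00     0.95    -0.20]
  [  -0.20    -0.35     0.80]
Cofactors of I−A, C_ij = (−1)^(i+j)·(minor ij) (rows/columns in the sector order above):
  C_11 = (0.95)(0.80) − (-0.20)(-0.35) = 0.6900
  C_12 = −[(0.00)(0.80) − (-0.20)(-0.20)] = 0.0400
  C_13 = (0.00)(-0.35) − (0.95)(-0.20) = 0.1900
  C_21 = −[(-0.35)(0.80) − (0.00)(-0.35)] = 0.2800
  C_22 = (0.75)(0.80) − (0.00)(-0.20) = 0.6000
  C_23 = −[(0.75)(-0.35) − (-0.35)(-0.20)] = 0.3325
  C_31 = (-0.35)(-0.20) − (0.00)(0.95) = 0.0700
  C_32 = −[(0.75)(-0.20) − (0.00)(0.00)] = 0.1500
  C_33 = (0.75)(0.95) − (-0.35)(0.00) = 0.7125
det(I−A) = Σ_j (I−A)_1j·C_1j = (0.75)(0.6900) + (-0.35)(0.0400) + (0.00)(0.1900) = 0.5035
adj(I−A) = Cᵀ =
  [ 0.6900   0.2800   0.0700]
  [ 0.0400   0.6000   0.1500]
  [ 0.1900   0.3325   0.7125]
(I − A)⁻¹ = adj(I−A) / det(I−A) ≈
  [   1.3704     0.5561     0.1390]
  [   0.0794     1.1917     0.2979]
  [   0.3774     0.6604     1.4151]
x = (I − A)⁻¹ d = adj(I−A)·d / det(I−A), with det(I−A) = 0.5035:
  x_1 = (0.6900·130 + 0.2800·490 + 0.0700·200) / 0.5035 = 240.90 / 0.5035 ≈ 478.451
  x_2 = (0.0400·130 + 0.6000·490 + 0.1500·200) / 0.5035 = 329.20 / 0.5035 ≈ 653.823
  x_3 = (0.1900·130 + 0.3325·490 + 0.7125·200) / 0.5035 = 330.125 / 0.5035 ≈ 655.660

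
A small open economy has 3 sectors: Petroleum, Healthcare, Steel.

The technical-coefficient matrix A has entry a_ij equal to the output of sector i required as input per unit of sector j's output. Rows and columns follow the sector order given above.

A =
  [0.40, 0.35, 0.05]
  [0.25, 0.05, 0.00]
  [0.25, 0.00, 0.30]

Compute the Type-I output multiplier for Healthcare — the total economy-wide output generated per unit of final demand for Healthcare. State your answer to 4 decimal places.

m_H = 2.2708

I − A =
  [   0.60    -0.35    -0.05]
  [  -0.25     0.95     0.00]
  [  -0.25     0.00     0.70]
Cofactors of I−A, C_ij = (−1)^(i+j)·(minor ij) (rows/columns in the sector order above):
  C_11 = (0.95)(0.70) − (0.00)(0.00) = 0.6650
  C_12 = −[(-0.25)(0.70) − (0.00)(-0.25)] = 0.1750
  C_13 = (-0.25)(0.00) − (0.95)(-0.25) = 0.2375
  C_21 = −[(-0.35)(0.70) − (-0.05)(0.00)] = 0.2450
  C_22 = (0.60)(0.70) − (-0.05)(-0.25) = 0.4075
  C_23 = −[(0.60)(0.00) − (-0.35)(-0.25)] = 0.0875
  C_31 = (-0.35)(0.00) − (-0.05)(0.95) = 0.0475
  C_32 = −[(0.60)(0.00) − (-0.05)(-0.25)] = 0.0125
  C_33 = (0.60)(0.95) − (-0.35)(-0.25) = 0.4825
det(I−A) = Σ_j (I−A)_1j·C_1j = (0.60)(0.6650) + (-0.35)(0.1750) + (-0.05)(0.2375) = 0.325875
adj(I−A) = Cᵀ =
  [ 0.6650   0.2450   0.0475]
  [ 0.1750   0.4075   0.0125]
  [ 0.2375   0.0875   0.4825]
(I − A)⁻¹ = adj(I−A) / det(I−A) ≈
  [   2.04066     0.75182     0.14576]
  [   0.53702     1.25048     0.03836]
  [   0.72881     0.26851     1.48063]
The output multiplier for sector j is the column-j sum of the Leontief inverse (I − A)⁻¹ = adj(I−A) / det(I−A).
Column H of adj(I−A): (0.2450, 0.4075, 0.0875); det(I−A) = 0.325875.
m_H = (0.2450 + 0.4075 + 0.0875) / 0.325875 = 0.74 / 0.325875 ≈ 2.2708.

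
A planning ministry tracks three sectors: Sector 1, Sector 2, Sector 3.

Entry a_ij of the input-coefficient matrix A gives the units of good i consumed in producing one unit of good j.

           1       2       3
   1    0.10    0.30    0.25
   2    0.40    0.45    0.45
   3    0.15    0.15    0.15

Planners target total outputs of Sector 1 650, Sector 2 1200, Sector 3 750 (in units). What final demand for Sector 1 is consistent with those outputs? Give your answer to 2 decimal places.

d_1 = 37.50

I − A =
  [   0.90    -0.30    -0.25]
  [  -0.40     0.55    -0.45]
  [  -0.15    -0.15     0.85]
d = (I − A) x:
  d_1 = (+0.90)·650 + (-0.30)·1200 + (-0.25)·750 = 37.50
  d_2 = (-0.40)·650 + (+0.55)·1200 + (-0.45)·750 = 62.50
  d_3 = (-0.15)·650 + (-0.15)·1200 + (+0.85)·750 = 360.00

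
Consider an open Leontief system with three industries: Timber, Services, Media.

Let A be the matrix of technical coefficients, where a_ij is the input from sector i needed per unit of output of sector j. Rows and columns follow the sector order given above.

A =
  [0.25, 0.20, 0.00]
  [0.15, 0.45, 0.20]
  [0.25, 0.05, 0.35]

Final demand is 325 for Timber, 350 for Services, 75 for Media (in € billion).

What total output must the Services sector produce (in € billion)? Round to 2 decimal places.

x_2 = 994.32

I − A =
  [   0.75    -0.20     0.00]
  [  -0.15     0.55    -0.20]
  [  -0.25    -0.05     0.65]
Cofactors of I−A, C_ij = (−1)^(i+j)·(minor ij) (rows/columns in the sector order above):
  C_11 = (0.55)(0.65) − (-0.20)(-0.05) = 0.3475
  C_12 = −[(-0.15)(0.65) − (-0.20)(-0.25)] = 0.1475
  C_13 = (-0.15)(-0.05) − (0.55)(-0.25) = 0.1450
  C_21 = −[(-0.20)(0.65) − (0.00)(-0.05)] = 0.1300
  C_22 = (0.75)(0.65) − (0.00)(-0.25) = 0.4875
  C_23 = −[(0.75)(-0.05) − (-0.20)(-0.25)] = 0.0875
  C_31 = (-0.20)(-0.20) − (0.00)(0.55) = 0.0400
  C_32 = −[(0.75)(-0.20) − (0.00)(-0.15)] = 0.1500
  C_33 = (0.75)(0.55) − (-0.20)(-0.15) = 0.3825
det(I−A) = Σ_j (I−A)_1j·C_1j = (0.75)(0.3475) + (-0.20)(0.1475) + (0.00)(0.1450) = 0.231125
adj(I−A) = Cᵀ =
  [ 0.3475   0.1300   0.0400]
  [ 0.1475   0.4875   0.1500]
  [ 0.1450   0.0875   0.3825]
(I − A)⁻¹ = adj(I−A) / det(I−A) ≈
  [   1.5035     0.5625     0.1731]
  [   0.6382     2.1092     0.6490]
  [   0.6274     0.3786     1.6549]
x = (I − A)⁻¹ d = adj(I−A)·d / det(I−A), with det(I−A) = 0.231125:
  x_1 = (0.3475·325 + 0.1300·350 + 0.0400·75) / 0.231125 = 161.4375 / 0.231125 ≈ 698.49
  x_2 = (0.1475·325 + 0.4875·350 + 0.1500·75) / 0.231125 = 229.8125 / 0.231125 ≈ 994.32
  x_3 = (0.1450·325 + 0.0875·350 + 0.3825·75) / 0.231125 = 106.4375 / 0.231125 ≈ 460.52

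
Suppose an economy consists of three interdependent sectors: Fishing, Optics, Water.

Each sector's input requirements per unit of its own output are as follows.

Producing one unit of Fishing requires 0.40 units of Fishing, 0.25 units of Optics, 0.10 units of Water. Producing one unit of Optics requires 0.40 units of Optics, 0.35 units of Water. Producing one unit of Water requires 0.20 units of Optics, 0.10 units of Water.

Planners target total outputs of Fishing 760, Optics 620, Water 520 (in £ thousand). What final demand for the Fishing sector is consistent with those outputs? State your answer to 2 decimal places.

I − A =
  [   0.60     0.00     0.00]
  [  -0.25     0.60    -0.20]
  [  -0.10    -0.35     0.90]
d = (I − A) x:
  d_1 = (+0.60)·760 + (+0.00)·620 + (+0.00)·520 = 456.00
  d_2 = (-0.25)·760 + (+0.60)·620 + (-0.20)·520 = 78.00
  d_3 = (-0.10)·760 + (-0.35)·620 + (+0.90)·520 = 175.00

d_1 = 456.00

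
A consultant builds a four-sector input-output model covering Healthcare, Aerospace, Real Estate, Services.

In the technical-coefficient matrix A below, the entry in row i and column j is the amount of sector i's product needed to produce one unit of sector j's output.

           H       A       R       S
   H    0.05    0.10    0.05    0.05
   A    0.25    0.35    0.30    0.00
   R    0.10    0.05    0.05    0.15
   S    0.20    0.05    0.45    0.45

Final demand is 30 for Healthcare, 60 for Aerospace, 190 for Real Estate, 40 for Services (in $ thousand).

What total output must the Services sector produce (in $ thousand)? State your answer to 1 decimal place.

x_S = 358.6

I − A =
  [   0.95    -0.10    -0.05    -0.05]
  [  -0.25     0.65    -0.30     0.00]
  [  -0.10    -0.05     0.95    -0.15]
  [  -0.20    -0.05    -0.45     0.55]
Compute the cofactors C_ij = (−1)^(i+j)·(3×3 minor ij) of I−A; the adjugate is their transpose:
adj(I−A) = Cᵀ =
  [ 0.28525   0.05075   0.04975   0.03950]
  [ 0.13925   0.41625   0.16625   0.05800]
  [ 0.06400   0.04150   0.31875   0.09275]
  [ 0.16875   0.09025   0.29400   0.54175]
det(I−A) = Σ_j (I−A)_1j·C_1j = (0.95)(0.28525) + (-0.10)(0.13925) + (-0.05)(0.06400) + (-0.05)(0.16875) = 0.245425
(I − A)⁻¹ = adj(I−A) / det(I−A) ≈
  [   1.1623     0.2068     0.2027     0.1609]
  [   0.5674     1.6960     0.6774     0.2363]
  [   0.2608     0.1691     1.2988     0.3779]
  [   0.6876     0.3677     1.1979     2.2074]
x = (I − A)⁻¹ d = adj(I−A)·d / det(I−A), with det(I−A) = 0.245425:
  x_H = (0.28525·30 + 0.05075·60 + 0.04975·190 + 0.03950·40) / 0.245425 = 22.635 / 0.245425 ≈ 92.2
  x_A = (0.13925·30 + 0.41625·60 + 0.16625·190 + 0.05800·40) / 0.245425 = 63.06 / 0.245425 ≈ 256.9
  x_R = (0.06400·30 + 0.04150·60 + 0.31875·190 + 0.09275·40) / 0.245425 = 68.6825 / 0.245425 ≈ 279.9
  x_S = (0.16875·30 + 0.09025·60 + 0.29400·190 + 0.54175·40) / 0.245425 = 88.0075 / 0.245425 ≈ 358.6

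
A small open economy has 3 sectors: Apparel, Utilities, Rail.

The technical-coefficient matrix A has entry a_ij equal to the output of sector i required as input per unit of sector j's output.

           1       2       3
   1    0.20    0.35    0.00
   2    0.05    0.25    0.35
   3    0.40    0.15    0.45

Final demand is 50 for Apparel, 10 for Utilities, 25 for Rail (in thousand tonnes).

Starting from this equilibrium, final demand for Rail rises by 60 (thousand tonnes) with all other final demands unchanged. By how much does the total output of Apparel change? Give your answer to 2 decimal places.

I − A =
  [   0.80    -0.35     0.00]
  [  -0.05     0.75    -0.35]
  [  -0.40    -0.15     0.55]
Cofactors of I−A, C_ij = (−1)^(i+j)·(minor ij) (rows/columns in the sector order above):
  C_11 = (0.75)(0.55) − (-0.35)(-0.15) = 0.3600
  C_12 = −[(-0.05)(0.55) − (-0.35)(-0.40)] = 0.1675
  C_13 = (-0.05)(-0.15) − (0.75)(-0.40) = 0.3075
  C_21 = −[(-0.35)(0.55) − (0.00)(-0.15)] = 0.1925
  C_22 = (0.80)(0.55) − (0.00)(-0.40) = 0.4400
  C_23 = −[(0.80)(-0.15) − (-0.35)(-0.40)] = 0.2600
  C_31 = (-0.35)(-0.35) − (0.00)(0.75) = 0.1225
  C_32 = −[(0.80)(-0.35) − (0.00)(-0.05)] = 0.2800
  C_33 = (0.80)(0.75) − (-0.35)(-0.05) = 0.5825
det(I−A) = Σ_j (I−A)_1j·C_1j = (0.80)(0.3600) + (-0.35)(0.1675) + (0.00)(0.3075) = 0.229375
adj(I−A) = Cᵀ =
  [ 0.3600   0.1925   0.1225]
  [ 0.1675   0.4400   0.2800]
  [ 0.3075   0.2600   0.5825]
(I − A)⁻¹ = adj(I−A) / det(I−A) ≈
  [   1.5695     0.8392     0.5341]
  [   0.7302     1.9183     1.2207]
  [   1.3406     1.1335     2.5395]
Δx = (I − A)⁻¹ Δd with Δd having +60 in the Rail component and 0 elsewhere.
So Δx_1 = L_13 · (+60), where L_13 = adj(I−A)_13 / det(I−A) = 0.1225 / 0.229375.
Δx_1 = 0.1225 × (+60) / 0.229375 = 7.35 / 0.229375 ≈ 32.04.

Δx_1 = 32.04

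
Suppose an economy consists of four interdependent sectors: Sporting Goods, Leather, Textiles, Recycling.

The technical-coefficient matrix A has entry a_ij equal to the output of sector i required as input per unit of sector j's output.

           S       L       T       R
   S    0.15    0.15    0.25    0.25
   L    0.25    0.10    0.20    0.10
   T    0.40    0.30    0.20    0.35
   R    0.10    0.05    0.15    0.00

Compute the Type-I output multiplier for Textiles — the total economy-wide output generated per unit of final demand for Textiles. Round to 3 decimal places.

I − A =
  [   0.85    -0.15    -0.25    -0.25]
  [  -0.25     0.90    -0.20    -0.10]
  [  -0.40    -0.30     0.80    -0.35]
  [  -0.10    -0.05    -0.15     1.00]
Compute the cofactors C_ij = (−1)^(i+j)·(3×3 minor ij) of I−A; the adjugate is their transpose:
adj(I−A) = Cᵀ =
  [ 0.600750   0.212750   0.292250   0.273750]
  [ 0.287875   0.491625   0.252125   0.209375]
  [ 0.471875   0.332625   0.696125   0.394875]
  [ 0.145250   0.095750   0.146250   0.410250]
det(I−A) = Σ_j (I−A)_1j·C_1j = (0.85)(0.600750) + (-0.15)(0.287875) + (-0.25)(0.471875) + (-0.25)(0.145250) = 0.313175
(I − A)⁻¹ = adj(I−A) / det(I−A) ≈
  [   1.9183     0.6793     0.9332     0.8741]
  [   0.9192     1.5698     0.8051     0.6686]
  [   1.5067     1.0621     2.2228     1.2609]
  [   0.4638     0.3057     0.4670     1.3100]
The output multiplier for sector j is the column-j sum of the Leontief inverse (I − A)⁻¹ = adj(I−A) / det(I−A).
Column T of adj(I−A): (0.292250, 0.252125, 0.696125, 0.146250); det(I−A) = 0.313175.
m_T = (0.292250 + 0.252125 + 0.696125 + 0.146250) / 0.313175 = 1.38675 / 0.313175 ≈ 4.428.

m_T = 4.428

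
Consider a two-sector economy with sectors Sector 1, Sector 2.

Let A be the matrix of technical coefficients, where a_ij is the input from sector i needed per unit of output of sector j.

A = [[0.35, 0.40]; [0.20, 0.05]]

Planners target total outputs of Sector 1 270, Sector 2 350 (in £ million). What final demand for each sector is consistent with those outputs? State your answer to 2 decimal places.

d_1 = 35.50, d_2 = 278.50

I − A =
  [   0.65    -0.40]
  [  -0.20     0.95]
d = (I − A) x:
  d_1 = (+0.65)·270 + (-0.40)·350 = 35.50
  d_2 = (-0.20)·270 + (+0.95)·350 = 278.50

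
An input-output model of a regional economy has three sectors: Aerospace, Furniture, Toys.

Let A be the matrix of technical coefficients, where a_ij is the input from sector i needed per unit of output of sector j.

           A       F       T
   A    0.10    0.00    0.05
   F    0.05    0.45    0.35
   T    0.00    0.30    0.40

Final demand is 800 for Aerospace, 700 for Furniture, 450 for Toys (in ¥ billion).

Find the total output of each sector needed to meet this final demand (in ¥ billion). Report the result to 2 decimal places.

I − A =
  [   0.90     0.00    -0.05]
  [  -0.05     0.55    -0.35]
  [   0.00    -0.30     0.60]
Cofactors of I−A, C_ij = (−1)^(i+j)·(minor ij) (rows/columns in the sector order above):
  C_11 = (0.55)(0.60) − (-0.35)(-0.30) = 0.2250
  C_12 = −[(-0.05)(0.60) − (-0.35)(0.00)] = 0.0300
  C_13 = (-0.05)(-0.30) − (0.55)(0.00) = 0.0150
  C_21 = −[(0.00)(0.60) − (-0.05)(-0.30)] = 0.0150
  C_22 = (0.90)(0.60) − (-0.05)(0.00) = 0.5400
  C_23 = −[(0.90)(-0.30) − (0.00)(0.00)] = 0.2700
  C_31 = (0.00)(-0.35) − (-0.05)(0.55) = 0.0275
  C_32 = −[(0.90)(-0.35) − (-0.05)(-0.05)] = 0.3175
  C_33 = (0.90)(0.55) − (0.00)(-0.05) = 0.4950
det(I−A) = Σ_j (I−A)_1j·C_1j = (0.90)(0.2250) + (0.00)(0.0300) + (-0.05)(0.0150) = 0.20175
adj(I−A) = Cᵀ =
  [ 0.2250   0.0150   0.0275]
  [ 0.0300   0.5400   0.3175]
  [ 0.0150   0.2700   0.4950]
(I − A)⁻¹ = adj(I−A) / det(I−A) ≈
  [   1.1152     0.0743     0.1363]
  [   0.1487     2.6766     1.5737]
  [   0.0743     1.3383     2.4535]
x = (I − A)⁻¹ d = adj(I−A)·d / det(I−A), with det(I−A) = 0.20175:
  x_A = (0.2250·800 + 0.0150·700 + 0.0275·450) / 0.20175 = 202.875 / 0.20175 ≈ 1005.58
  x_F = (0.0300·800 + 0.5400·700 + 0.3175·450) / 0.20175 = 544.875 / 0.20175 ≈ 2700.74
  x_T = (0.0150·800 + 0.2700·700 + 0.4950·450) / 0.20175 = 423.75 / 0.20175 ≈ 2100.37

x_A = 1005.58, x_F = 2700.74, x_T = 2100.37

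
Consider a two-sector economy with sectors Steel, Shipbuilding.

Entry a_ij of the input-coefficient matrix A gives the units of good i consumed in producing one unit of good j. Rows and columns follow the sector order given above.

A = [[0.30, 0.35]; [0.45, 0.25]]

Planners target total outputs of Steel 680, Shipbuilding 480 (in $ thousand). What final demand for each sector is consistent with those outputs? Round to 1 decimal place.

d_1 = 308.0, d_2 = 54.0

I − A =
  [   0.70    -0.35]
  [  -0.45     0.75]
d = (I − A) x:
  d_1 = (+0.70)·680 + (-0.35)·480 = 308.0
  d_2 = (-0.45)·680 + (+0.75)·480 = 54.0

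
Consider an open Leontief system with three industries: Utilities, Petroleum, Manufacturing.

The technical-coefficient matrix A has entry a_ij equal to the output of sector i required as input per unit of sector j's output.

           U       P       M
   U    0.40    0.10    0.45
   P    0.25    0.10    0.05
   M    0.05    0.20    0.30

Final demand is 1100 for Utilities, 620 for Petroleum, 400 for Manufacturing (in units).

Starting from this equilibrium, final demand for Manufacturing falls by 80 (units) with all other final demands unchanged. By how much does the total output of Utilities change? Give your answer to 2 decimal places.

I − A =
  [   0.60    -0.10    -0.45]
  [  -0.25     0.90    -0.05]
  [  -0.05    -0.20     0.70]
Cofactors of I−A, C_ij = (−1)^(i+j)·(minor ij) (rows/columns in the sector order above):
  C_11 = (0.90)(0.70) − (-0.05)(-0.20) = 0.6200
  C_12 = −[(-0.25)(0.70) − (-0.05)(-0.05)] = 0.1775
  C_13 = (-0.25)(-0.20) − (0.90)(-0.05) = 0.0950
  C_21 = −[(-0.10)(0.70) − (-0.45)(-0.20)] = 0.1600
  C_22 = (0.60)(0.70) − (-0.45)(-0.05) = 0.3975
  C_23 = −[(0.60)(-0.20) − (-0.10)(-0.05)] = 0.1250
  C_31 = (-0.10)(-0.05) − (-0.45)(0.90) = 0.4100
  C_32 = −[(0.60)(-0.05) − (-0.45)(-0.25)] = 0.1425
  C_33 = (0.60)(0.90) − (-0.10)(-0.25) = 0.5150
det(I−A) = Σ_j (I−A)_1j·C_1j = (0.60)(0.6200) + (-0.10)(0.1775) + (-0.45)(0.0950) = 0.3115
adj(I−A) = Cᵀ =
  [ 0.6200   0.1600   0.4100]
  [ 0.1775   0.3975   0.1425]
  [ 0.0950   0.1250   0.5150]
(I − A)⁻¹ = adj(I−A) / det(I−A) ≈
  [   1.9904     0.5136     1.3162]
  [   0.5698     1.2761     0.4575]
  [   0.3050     0.4013     1.6533]
Δx = (I − A)⁻¹ Δd with Δd having -80 in the Manufacturing component and 0 elsewhere.
So Δx_U = L_UM · (-80), where L_UM = adj(I−A)_UM / det(I−A) = 0.4100 / 0.3115.
Δx_U = 0.4100 × (-80) / 0.3115 = -32.80 / 0.3115 ≈ -105.30.

Δx_U = -105.30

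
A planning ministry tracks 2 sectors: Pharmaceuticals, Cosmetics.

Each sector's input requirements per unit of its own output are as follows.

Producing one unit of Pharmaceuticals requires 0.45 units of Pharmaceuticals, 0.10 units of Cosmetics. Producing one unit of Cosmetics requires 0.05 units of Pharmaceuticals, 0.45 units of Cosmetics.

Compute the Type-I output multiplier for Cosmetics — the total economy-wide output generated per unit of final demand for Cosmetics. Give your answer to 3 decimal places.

m_C = 2.017

I − A =
  [   0.55    -0.05]
  [  -0.10     0.55]
det(I−A) = (0.55)(0.55) − (-0.05)(-0.10) = 0.2975
adj(I−A) = [[0.55, 0.05], [0.10, 0.55]]
(I − A)⁻¹ = adj(I−A) / det(I−A) ≈
  [   1.8487     0.1681]
  [   0.3361     1.8487]
The output multiplier for sector j is the column-j sum of the Leontief inverse (I − A)⁻¹ = adj(I−A) / det(I−A).
Column C of adj(I−A): (0.05, 0.55); det(I−A) = 0.2975.
m_C = (0.05 + 0.55) / 0.2975 = 0.60 / 0.2975 ≈ 2.017.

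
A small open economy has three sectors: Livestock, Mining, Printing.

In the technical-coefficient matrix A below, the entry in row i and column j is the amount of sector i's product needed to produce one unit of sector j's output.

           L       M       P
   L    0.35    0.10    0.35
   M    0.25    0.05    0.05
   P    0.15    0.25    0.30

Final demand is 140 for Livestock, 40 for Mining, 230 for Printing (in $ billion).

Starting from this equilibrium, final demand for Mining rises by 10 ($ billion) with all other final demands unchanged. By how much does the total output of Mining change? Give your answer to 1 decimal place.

I − A =
  [   0.65    -0.10    -0.35]
  [  -0.25     0.95    -0.05]
  [  -0.15    -0.25     0.70]
Cofactors of I−A, C_ij = (−1)^(i+j)·(minor ij) (rows/columns in the sector order above):
  C_11 = (0.95)(0.70) − (-0.05)(-0.25) = 0.6525
  C_12 = −[(-0.25)(0.70) − (-0.05)(-0.15)] = 0.1825
  C_13 = (-0.25)(-0.25) − (0.95)(-0.15) = 0.2050
  C_21 = −[(-0.10)(0.70) − (-0.35)(-0.25)] = 0.1575
  C_22 = (0.65)(0.70) − (-0.35)(-0.15) = 0.4025
  C_23 = −[(0.65)(-0.25) − (-0.10)(-0.15)] = 0.1775
  C_31 = (-0.10)(-0.05) − (-0.35)(0.95) = 0.3375
  C_32 = −[(0.65)(-0.05) − (-0.35)(-0.25)] = 0.1200
  C_33 = (0.65)(0.95) − (-0.10)(-0.25) = 0.5925
det(I−A) = Σ_j (I−A)_1j·C_1j = (0.65)(0.6525) + (-0.10)(0.1825) + (-0.35)(0.2050) = 0.334125
adj(I−A) = Cᵀ =
  [ 0.6525   0.1575   0.3375]
  [ 0.1825   0.4025   0.1200]
  [ 0.2050   0.1775   0.5925]
(I − A)⁻¹ = adj(I−A) / det(I−A) ≈
  [   1.9529     0.4714     1.0101]
  [   0.5462     1.2046     0.3591]
  [   0.6135     0.5312     1.7733]
Δx = (I − A)⁻¹ Δd with Δd having +10 in the Mining component and 0 elsewhere.
So Δx_M = L_MM · (+10), where L_MM = adj(I−A)_MM / det(I−A) = 0.4025 / 0.334125.
Δx_M = 0.4025 × (+10) / 0.334125 = 4.025 / 0.334125 ≈ 12.0.

Δx_M = 12.0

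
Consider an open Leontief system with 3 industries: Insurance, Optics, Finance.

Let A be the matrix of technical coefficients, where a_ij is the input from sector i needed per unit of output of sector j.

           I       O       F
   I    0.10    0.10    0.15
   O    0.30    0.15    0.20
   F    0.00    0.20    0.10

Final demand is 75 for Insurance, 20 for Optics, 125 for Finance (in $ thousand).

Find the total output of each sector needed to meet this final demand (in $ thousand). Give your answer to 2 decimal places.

I − A =
  [   0.90    -0.10    -0.15]
  [  -0.30     0.85    -0.20]
  [   0.00    -0.20     0.90]
Cofactors of I−A, C_ij = (−1)^(i+j)·(minor ij) (rows/columns in the sector order above):
  C_11 = (0.85)(0.90) − (-0.20)(-0.20) = 0.7250
  C_12 = −[(-0.30)(0.90) − (-0.20)(0.00)] = 0.2700
  C_13 = (-0.30)(-0.20) − (0.85)(0.00) = 0.0600
  C_21 = −[(-0.10)(0.90) − (-0.15)(-0.20)] = 0.1200
  C_22 = (0.90)(0.90) − (-0.15)(0.00) = 0.8100
  C_23 = −[(0.90)(-0.20) − (-0.10)(0.00)] = 0.1800
  C_31 = (-0.10)(-0.20) − (-0.15)(0.85) = 0.1475
  C_32 = −[(0.90)(-0.20) − (-0.15)(-0.30)] = 0.2250
  C_33 = (0.90)(0.85) − (-0.10)(-0.30) = 0.7350
det(I−A) = Σ_j (I−A)_1j·C_1j = (0.90)(0.7250) + (-0.10)(0.2700) + (-0.15)(0.0600) = 0.6165
adj(I−A) = Cᵀ =
  [ 0.7250   0.1200   0.1475]
  [ 0.2700   0.8100   0.2250]
  [ 0.0600   0.1800   0.7350]
(I − A)⁻¹ = adj(I−A) / det(I−A) ≈
  [   1.1760     0.1946     0.2393]
  [   0.4380     1.3139     0.3650]
  [   0.0973     0.2920     1.1922]
x = (I − A)⁻¹ d = adj(I−A)·d / det(I−A), with det(I−A) = 0.6165:
  x_I = (0.7250·75 + 0.1200·20 + 0.1475·125) / 0.6165 = 75.2125 / 0.6165 ≈ 122.00
  x_O = (0.2700·75 + 0.8100·20 + 0.2250·125) / 0.6165 = 64.575 / 0.6165 ≈ 104.74
  x_F = (0.0600·75 + 0.1800·20 + 0.7350·125) / 0.6165 = 99.975 / 0.6165 ≈ 162.17

x_I = 122.00, x_O = 104.74, x_F = 162.17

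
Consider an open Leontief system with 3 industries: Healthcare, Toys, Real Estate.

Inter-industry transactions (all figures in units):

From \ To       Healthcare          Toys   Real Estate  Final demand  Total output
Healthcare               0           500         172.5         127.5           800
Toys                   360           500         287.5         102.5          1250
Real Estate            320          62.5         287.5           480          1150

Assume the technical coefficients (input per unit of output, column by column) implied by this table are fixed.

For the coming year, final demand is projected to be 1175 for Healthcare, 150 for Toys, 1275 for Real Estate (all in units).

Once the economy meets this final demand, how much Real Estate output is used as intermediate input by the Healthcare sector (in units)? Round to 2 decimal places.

z_31 = 1438.54

Technical coefficients a_ij = z_ij / X_j:
  a_11 = 0/800 = 0.00, a_21 = 360/800 = 0.45, a_31 = 320/800 = 0.40
  a_12 = 500/1250 = 0.40, a_22 = 500/1250 = 0.40, a_32 = 62.5/1250 = 0.05
  a_13 = 172.5/1150 = 0.15, a_23 = 287.5/1150 = 0.25, a_33 = 287.5/1150 = 0.25
I − A =
  [   1.00    -0.40    -0.15]
  [  -0.45     0.60    -0.25]
  [  -0.40    -0.05     0.75]
Cofactors of I−A, C_ij = (−1)^(i+j)·(minor ij) (rows/columns in the sector order above):
  C_11 = (0.60)(0.75) − (-0.25)(-0.05) = 0.4375
  C_12 = −[(-0.45)(0.75) − (-0.25)(-0.40)] = 0.4375
  C_13 = (-0.45)(-0.05) − (0.60)(-0.40) = 0.2625
  C_21 = −[(-0.40)(0.75) − (-0.15)(-0.05)] = 0.3075
  C_22 = (1.00)(0.75) − (-0.15)(-0.40) = 0.6900
  C_23 = −[(1.00)(-0.05) − (-0.40)(-0.40)] = 0.2100
  C_31 = (-0.40)(-0.25) − (-0.15)(0.60) = 0.1900
  C_32 = −[(1.00)(-0.25) − (-0.15)(-0.45)] = 0.3175
  C_33 = (1.00)(0.60) − (-0.40)(-0.45) = 0.4200
det(I−A) = Σ_j (I−A)_1j·C_1j = (1.00)(0.4375) + (-0.40)(0.4375) + (-0.15)(0.2625) = 0.223125
adj(I−A) = Cᵀ =
  [ 0.4375   0.3075   0.1900]
  [ 0.4375   0.6900   0.3175]
  [ 0.2625   0.2100   0.4200]
(I − A)⁻¹ = adj(I−A) / det(I−A) ≈
  [   1.9608     1.3782     0.8515]
  [   1.9608     3.0924     1.4230]
  [   1.1765     0.9412     1.8824]
First solve x = (I − A)⁻¹ d = adj(I−A)·d / det(I−A); in particular x_1 = (0.4375·1175 + 0.3075·150 + 0.1900·1275) / 0.223125 = 802.4375 / 0.223125 ≈ 3596.3585.
Intermediate flow from 3 to 1: z_31 = a_31 · x_1 = 0.40 × 802.4375 / 0.223125 = 320.975 / 0.223125 ≈ 1438.54.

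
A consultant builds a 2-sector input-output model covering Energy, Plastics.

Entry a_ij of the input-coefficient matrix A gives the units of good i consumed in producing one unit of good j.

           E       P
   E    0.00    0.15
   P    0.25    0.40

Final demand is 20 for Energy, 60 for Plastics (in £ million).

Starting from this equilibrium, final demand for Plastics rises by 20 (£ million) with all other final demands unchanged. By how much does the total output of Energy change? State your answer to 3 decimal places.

Δx_E = 5.333

I − A =
  [   1.00    -0.15]
  [  -0.25     0.60]
det(I−A) = (1.00)(0.60) − (-0.15)(-0.25) = 0.5625
adj(I−A) = [[0.60, 0.15], [0.25, 1.00]]
(I − A)⁻¹ = adj(I−A) / det(I−A) ≈
  [   1.0667     0.2667]
  [   0.4444     1.7778]
Δx = (I − A)⁻¹ Δd with Δd having +20 in the Plastics component and 0 elsewhere.
So Δx_E = L_EP · (+20), where L_EP = adj(I−A)_EP / det(I−A) = 0.15 / 0.5625.
Δx_E = 0.15 × (+20) / 0.5625 = 3.00 / 0.5625 ≈ 5.333.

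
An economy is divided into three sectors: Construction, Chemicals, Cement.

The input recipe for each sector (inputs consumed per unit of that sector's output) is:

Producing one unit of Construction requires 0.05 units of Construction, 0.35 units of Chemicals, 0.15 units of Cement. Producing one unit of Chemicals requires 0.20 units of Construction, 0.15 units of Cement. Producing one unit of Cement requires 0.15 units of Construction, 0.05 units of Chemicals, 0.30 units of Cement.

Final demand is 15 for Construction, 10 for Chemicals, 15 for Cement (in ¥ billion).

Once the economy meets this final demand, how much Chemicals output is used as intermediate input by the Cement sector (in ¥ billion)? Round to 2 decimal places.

I − A =
  [   0.95    -0.20    -0.15]
  [  -0.35     1.00    -0.05]
  [  -0.15    -0.15     0.70]
Cofactors of I−A, C_ij = (−1)^(i+j)·(minor ij) (rows/columns in the sector order above):
  C_11 = (1.00)(0.70) − (-0.05)(-0.15) = 0.6925
  C_12 = −[(-0.35)(0.70) − (-0.05)(-0.15)] = 0.2525
  C_13 = (-0.35)(-0.15) − (1.00)(-0.15) = 0.2025
  C_21 = −[(-0.20)(0.70) − (-0.15)(-0.15)] = 0.1625
  C_22 = (0.95)(0.70) − (-0.15)(-0.15) = 0.6425
  C_23 = −[(0.95)(-0.15) − (-0.20)(-0.15)] = 0.1725
  C_31 = (-0.20)(-0.05) − (-0.15)(1.00) = 0.1600
  C_32 = −[(0.95)(-0.05) − (-0.15)(-0.35)] = 0.1000
  C_33 = (0.95)(1.00) − (-0.20)(-0.35) = 0.8800
det(I−A) = Σ_j (I−A)_1j·C_1j = (0.95)(0.6925) + (-0.20)(0.2525) + (-0.15)(0.2025) = 0.5770
adj(I−A) = Cᵀ =
  [ 0.6925   0.1625   0.1600]
  [ 0.2525   0.6425   0.1000]
  [ 0.2025   0.1725   0.8800]
(I − A)⁻¹ = adj(I−A) / det(I−A) ≈
  [   1.2002     0.2816     0.2773]
  [   0.4376     1.1135     0.1733]
  [   0.3510     0.2990     1.5251]
First solve x = (I − A)⁻¹ d = adj(I−A)·d / det(I−A); in particular x_3 = (0.2025·15 + 0.1725·10 + 0.8800·15) / 0.5770 = 17.9625 / 0.5770 ≈ 31.1308.
Intermediate flow from 2 to 3: z_23 = a_23 · x_3 = 0.05 × 17.9625 / 0.5770 = 0.898125 / 0.5770 ≈ 1.56.

z_23 = 1.56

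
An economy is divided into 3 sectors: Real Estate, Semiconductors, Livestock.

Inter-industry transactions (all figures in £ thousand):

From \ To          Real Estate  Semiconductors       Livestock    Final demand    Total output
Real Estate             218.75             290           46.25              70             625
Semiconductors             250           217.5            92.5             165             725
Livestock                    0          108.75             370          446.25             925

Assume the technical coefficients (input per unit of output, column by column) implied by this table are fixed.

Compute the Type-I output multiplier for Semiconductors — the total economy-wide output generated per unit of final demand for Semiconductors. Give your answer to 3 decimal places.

Technical coefficients a_ij = z_ij / X_j:
  a_11 = 218.75/625 = 0.35, a_21 = 250/625 = 0.40, a_31 = 0/625 = 0.00
  a_12 = 290/725 = 0.40, a_22 = 217.5/725 = 0.30, a_32 = 108.75/725 = 0.15
  a_13 = 46.25/925 = 0.05, a_23 = 92.5/925 = 0.10, a_33 = 370/925 = 0.40
I − A =
  [   0.65    -0.40    -0.05]
  [  -0.40     0.70    -0.10]
  [   0.00    -0.15     0.60]
Cofactors of I−A, C_ij = (−1)^(i+j)·(minor ij) (rows/columns in the sector order above):
  C_11 = (0.70)(0.60) − (-0.10)(-0.15) = 0.4050
  C_12 = −[(-0.40)(0.60) − (-0.10)(0.00)] = 0.2400
  C_13 = (-0.40)(-0.15) − (0.70)(0.00) = 0.0600
  C_21 = −[(-0.40)(0.60) − (-0.05)(-0.15)] = 0.2475
  C_22 = (0.65)(0.60) − (-0.05)(0.00) = 0.3900
  C_23 = −[(0.65)(-0.15) − (-0.40)(0.00)] = 0.0975
  C_31 = (-0.40)(-0.10) − (-0.05)(0.70) = 0.0750
  C_32 = −[(0.65)(-0.10) − (-0.05)(-0.40)] = 0.0850
  C_33 = (0.65)(0.70) − (-0.40)(-0.40) = 0.2950
det(I−A) = Σ_j (I−A)_1j·C_1j = (0.65)(0.4050) + (-0.40)(0.2400) + (-0.05)(0.0600) = 0.16425
adj(I−A) = Cᵀ =
  [ 0.4050   0.2475   0.0750]
  [ 0.2400   0.3900   0.0850]
  [ 0.0600   0.0975   0.2950]
(I − A)⁻¹ = adj(I−A) / det(I−A) ≈
  [   2.4658     1.5068     0.4566]
  [   1.4612     2.3744     0.5175]
  [   0.3653     0.5936     1.7960]
The output multiplier for sector j is the column-j sum of the Leontief inverse (I − A)⁻¹ = adj(I−A) / det(I−A).
Column 2 of adj(I−A): (0.2475, 0.3900, 0.0975); det(I−A) = 0.16425.
m_2 = (0.2475 + 0.3900 + 0.0975) / 0.16425 = 0.735 / 0.16425 ≈ 4.475.

m_2 = 4.475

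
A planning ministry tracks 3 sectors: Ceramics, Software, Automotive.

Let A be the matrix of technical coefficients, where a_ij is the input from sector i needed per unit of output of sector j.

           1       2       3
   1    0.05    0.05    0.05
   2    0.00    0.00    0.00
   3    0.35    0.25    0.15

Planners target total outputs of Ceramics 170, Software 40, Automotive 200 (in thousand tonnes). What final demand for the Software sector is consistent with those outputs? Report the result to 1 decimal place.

I − A =
  [   0.95    -0.05    -0.05]
  [   0.00     1.00     0.00]
  [  -0.35    -0.25     0.85]
d = (I − A) x:
  d_1 = (+0.95)·170 + (-0.05)·40 + (-0.05)·200 = 149.5
  d_2 = (+0.00)·170 + (+1.00)·40 + (+0.00)·200 = 40.0
  d_3 = (-0.35)·170 + (-0.25)·40 + (+0.85)·200 = 100.5

d_2 = 40.0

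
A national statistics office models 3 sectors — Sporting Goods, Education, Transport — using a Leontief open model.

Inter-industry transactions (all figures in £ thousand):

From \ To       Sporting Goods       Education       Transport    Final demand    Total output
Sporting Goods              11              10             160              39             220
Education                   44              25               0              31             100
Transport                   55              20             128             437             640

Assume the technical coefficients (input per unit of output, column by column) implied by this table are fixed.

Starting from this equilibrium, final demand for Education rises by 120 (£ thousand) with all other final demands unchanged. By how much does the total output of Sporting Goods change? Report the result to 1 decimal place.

Δx_1 = 31.4

Technical coefficients a_ij = z_ij / X_j:
  a_11 = 11/220 = 0.05, a_21 = 44/220 = 0.20, a_31 = 55/220 = 0.25
  a_12 = 10/100 = 0.10, a_22 = 25/100 = 0.25, a_32 = 20/100 = 0.20
  a_13 = 160/640 = 0.25, a_23 = 0/640 = 0.00, a_33 = 128/640 = 0.20
I − A =
  [   0.95    -0.10    -0.25]
  [  -0.20     0.75     0.00]
  [  -0.25    -0.20     0.80]
Cofactors of I−A, C_ij = (−1)^(i+j)·(minor ij) (rows/columns in the sector order above):
  C_11 = (0.75)(0.80) − (0.00)(-0.20) = 0.6000
  C_12 = −[(-0.20)(0.80) − (0.00)(-0.25)] = 0.1600
  C_13 = (-0.20)(-0.20) − (0.75)(-0.25) = 0.2275
  C_21 = −[(-0.10)(0.80) − (-0.25)(-0.20)] = 0.1300
  C_22 = (0.95)(0.80) − (-0.25)(-0.25) = 0.6975
  C_23 = −[(0.95)(-0.20) − (-0.10)(-0.25)] = 0.2150
  C_31 = (-0.10)(0.00) − (-0.25)(0.75) = 0.1875
  C_32 = −[(0.95)(0.00) − (-0.25)(-0.20)] = 0.0500
  C_33 = (0.95)(0.75) − (-0.10)(-0.20) = 0.6925
det(I−A) = Σ_j (I−A)_1j·C_1j = (0.95)(0.6000) + (-0.10)(0.1600) + (-0.25)(0.2275) = 0.497125
adj(I−A) = Cᵀ =
  [ 0.6000   0.1300   0.1875]
  [ 0.1600   0.6975   0.0500]
  [ 0.2275   0.2150   0.6925]
(I − A)⁻¹ = adj(I−A) / det(I−A) ≈
  [   1.2069     0.2615     0.3772]
  [   0.3219     1.4031     0.1006]
  [   0.4576     0.4325     1.3930]
Δx = (I − A)⁻¹ Δd with Δd having +120 in the Education component and 0 elsewhere.
So Δx_1 = L_12 · (+120), where L_12 = adj(I−A)_12 / det(I−A) = 0.1300 / 0.497125.
Δx_1 = 0.1300 × (+120) / 0.497125 = 15.60 / 0.497125 ≈ 31.4.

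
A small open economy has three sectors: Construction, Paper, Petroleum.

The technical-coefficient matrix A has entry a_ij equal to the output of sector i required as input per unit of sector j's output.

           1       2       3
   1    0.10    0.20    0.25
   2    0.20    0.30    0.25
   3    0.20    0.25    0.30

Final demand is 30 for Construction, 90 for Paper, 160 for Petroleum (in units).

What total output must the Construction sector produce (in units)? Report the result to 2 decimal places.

I − A =
  [   0.90    -0.20    -0.25]
  [  -0.20     0.70    -0.25]
  [  -0.20    -0.25     0.70]
Cofactors of I−A, C_ij = (−1)^(i+j)·(minor ij) (rows/columns in the sector order above):
  C_11 = (0.70)(0.70) − (-0.25)(-0.25) = 0.4275
  C_12 = −[(-0.20)(0.70) − (-0.25)(-0.20)] = 0.1900
  C_13 = (-0.20)(-0.25) − (0.70)(-0.20) = 0.1900
  C_21 = −[(-0.20)(0.70) − (-0.25)(-0.25)] = 0.2025
  C_22 = (0.90)(0.70) − (-0.25)(-0.20) = 0.5800
  C_23 = −[(0.90)(-0.25) − (-0.20)(-0.20)] = 0.2650
  C_31 = (-0.20)(-0.25) − (-0.25)(0.70) = 0.2250
  C_32 = −[(0.90)(-0.25) − (-0.25)(-0.20)] = 0.2750
  C_33 = (0.90)(0.70) − (-0.20)(-0.20) = 0.5900
det(I−A) = Σ_j (I−A)_1j·C_1j = (0.90)(0.4275) + (-0.20)(0.1900) + (-0.25)(0.1900) = 0.29925
adj(I−A) = Cᵀ =
  [ 0.4275   0.2025   0.2250]
  [ 0.1900   0.5800   0.2750]
  [ 0.1900   0.2650   0.5900]
(I − A)⁻¹ = adj(I−A) / det(I−A) ≈
  [   1.4286     0.6767     0.7519]
  [   0.6349     1.9382     0.9190]
  [   0.6349     0.8855     1.9716]
x = (I − A)⁻¹ d = adj(I−A)·d / det(I−A), with det(I−A) = 0.29925:
  x_1 = (0.4275·30 + 0.2025·90 + 0.2250·160) / 0.29925 = 67.05 / 0.29925 ≈ 224.06
  x_2 = (0.1900·30 + 0.5800·90 + 0.2750·160) / 0.29925 = 101.90 / 0.29925 ≈ 340.52
  x_3 = (0.1900·30 + 0.2650·90 + 0.5900·160) / 0.29925 = 123.95 / 0.29925 ≈ 414.20

x_1 = 224.06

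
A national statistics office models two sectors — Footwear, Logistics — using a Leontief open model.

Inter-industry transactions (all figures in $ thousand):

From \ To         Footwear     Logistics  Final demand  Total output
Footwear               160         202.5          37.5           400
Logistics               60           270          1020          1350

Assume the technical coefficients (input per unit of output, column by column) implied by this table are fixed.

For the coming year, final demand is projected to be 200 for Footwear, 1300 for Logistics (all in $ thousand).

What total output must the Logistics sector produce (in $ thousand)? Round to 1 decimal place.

x_L = 1770.5

Technical coefficients a_ij = z_ij / X_j:
  a_FF = 160/400 = 0.40, a_LF = 60/400 = 0.15
  a_FL = 202.5/1350 = 0.15, a_LL = 270/1350 = 0.20
I − A =
  [   0.60    -0.15]
  [  -0.15     0.80]
det(I−A) = (0.60)(0.80) − (-0.15)(-0.15) = 0.4575
adj(I−A) = [[0.80, 0.15], [0.15, 0.60]]
(I − A)⁻¹ = adj(I−A) / det(I−A) ≈
  [   1.7486     0.3279]
  [   0.3279     1.3115]
x = (I − A)⁻¹ d = adj(I−A)·d / det(I−A), with det(I−A) = 0.4575:
  x_F = (0.80·200 + 0.15·1300) / 0.4575 = 355.00 / 0.4575 ≈ 776.0
  x_L = (0.15·200 + 0.60·1300) / 0.4575 = 810.00 / 0.4575 ≈ 1770.5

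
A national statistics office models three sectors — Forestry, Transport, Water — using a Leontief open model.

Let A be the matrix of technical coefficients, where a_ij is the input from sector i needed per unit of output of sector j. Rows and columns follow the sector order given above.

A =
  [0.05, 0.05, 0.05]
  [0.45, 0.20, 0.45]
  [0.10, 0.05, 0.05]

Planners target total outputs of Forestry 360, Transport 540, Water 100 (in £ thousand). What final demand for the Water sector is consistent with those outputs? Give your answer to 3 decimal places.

d_3 = 32.000

I − A =
  [   0.95    -0.05    -0.05]
  [  -0.45     0.80    -0.45]
  [  -0.10    -0.05     0.95]
d = (I − A) x:
  d_1 = (+0.95)·360 + (-0.05)·540 + (-0.05)·100 = 310.000
  d_2 = (-0.45)·360 + (+0.80)·540 + (-0.45)·100 = 225.000
  d_3 = (-0.10)·360 + (-0.05)·540 + (+0.95)·100 = 32.000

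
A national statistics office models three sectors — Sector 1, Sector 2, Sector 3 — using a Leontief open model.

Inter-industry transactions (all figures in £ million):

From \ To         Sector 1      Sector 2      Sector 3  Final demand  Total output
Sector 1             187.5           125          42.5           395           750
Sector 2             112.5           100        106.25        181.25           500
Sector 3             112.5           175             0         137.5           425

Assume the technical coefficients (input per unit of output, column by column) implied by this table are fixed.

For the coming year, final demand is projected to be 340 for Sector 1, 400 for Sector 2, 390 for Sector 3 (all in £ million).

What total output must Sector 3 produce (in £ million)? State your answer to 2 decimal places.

x_3 = 846.41

Technical coefficients a_ij = z_ij / X_j:
  a_11 = 187.5/750 = 0.25, a_21 = 112.5/750 = 0.15, a_31 = 112.5/750 = 0.15
  a_12 = 125/500 = 0.25, a_22 = 100/500 = 0.20, a_32 = 175/500 = 0.35
  a_13 = 42.5/425 = 0.10, a_23 = 106.25/425 = 0.25, a_33 = 0/425 = 0.00
I − A =
  [   0.75    -0.25    -0.10]
  [  -0.15     0.80    -0.25]
  [  -0.15    -0.35     1.00]
Cofactors of I−A, C_ij = (−1)^(i+j)·(minor ij) (rows/columns in the sector order above):
  C_11 = (0.80)(1.00) − (-0.25)(-0.35) = 0.7125
  C_12 = −[(-0.15)(1.00) − (-0.25)(-0.15)] = 0.1875
  C_13 = (-0.15)(-0.35) − (0.80)(-0.15) = 0.1725
  C_21 = −[(-0.25)(1.00) − (-0.10)(-0.35)] = 0.2850
  C_22 = (0.75)(1.00) − (-0.10)(-0.15) = 0.7350
  C_23 = −[(0.75)(-0.35) − (-0.25)(-0.15)] = 0.3000
  C_31 = (-0.25)(-0.25) − (-0.10)(0.80) = 0.1425
  C_32 = −[(0.75)(-0.25) − (-0.10)(-0.15)] = 0.2025
  C_33 = (0.75)(0.80) − (-0.25)(-0.15) = 0.5625
det(I−A) = Σ_j (I−A)_1j·C_1j = (0.75)(0.7125) + (-0.25)(0.1875) + (-0.10)(0.1725) = 0.47025
adj(I−A) = Cᵀ =
  [ 0.7125   0.2850   0.1425]
  [ 0.1875   0.7350   0.2025]
  [ 0.1725   0.3000   0.5625]
(I − A)⁻¹ = adj(I−A) / det(I−A) ≈
  [   1.5152     0.6061     0.3030]
  [   0.3987     1.5630     0.4306]
  [   0.3668     0.6380     1.1962]
x = (I − A)⁻¹ d = adj(I−A)·d / det(I−A), with det(I−A) = 0.47025:
  x_1 = (0.7125·340 + 0.2850·400 + 0.1425·390) / 0.47025 = 411.825 / 0.47025 ≈ 875.76
  x_2 = (0.1875·340 + 0.7350·400 + 0.2025·390) / 0.47025 = 436.725 / 0.47025 ≈ 928.71
  x_3 = (0.1725·340 + 0.3000·400 + 0.5625·390) / 0.47025 = 398.025 / 0.47025 ≈ 846.41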